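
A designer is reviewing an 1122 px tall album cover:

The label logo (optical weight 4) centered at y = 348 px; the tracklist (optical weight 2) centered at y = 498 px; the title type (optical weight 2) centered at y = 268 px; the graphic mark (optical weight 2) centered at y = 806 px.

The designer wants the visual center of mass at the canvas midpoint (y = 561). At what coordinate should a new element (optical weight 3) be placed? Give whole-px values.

With the new element, Σw becomes 4 + 2 + 2 + 2 + 3 = 13.
y: need Σw·y = 13·561 = 7293. Existing = 4·348 + 2·498 + 2·268 + 2·806 = 4536. Remainder 2757 / 3 ≈ 919.00.

y ≈ 919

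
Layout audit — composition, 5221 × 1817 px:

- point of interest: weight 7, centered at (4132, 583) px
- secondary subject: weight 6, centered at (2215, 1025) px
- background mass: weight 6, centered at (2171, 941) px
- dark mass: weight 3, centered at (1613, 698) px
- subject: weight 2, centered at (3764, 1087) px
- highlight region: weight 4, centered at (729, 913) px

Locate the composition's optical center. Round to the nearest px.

(2519, 850)

Σw = 7 + 6 + 6 + 3 + 2 + 4 = 28.
Σw·x = 7·4132 + 6·2215 + 6·2171 + 3·1613 + 2·3764 + 4·729 = 70523, so x̄ = 70523/28 ≈ 2518.68.
Σw·y = 7·583 + 6·1025 + 6·941 + 3·698 + 2·1087 + 4·913 = 23797, so ȳ = 23797/28 ≈ 849.89.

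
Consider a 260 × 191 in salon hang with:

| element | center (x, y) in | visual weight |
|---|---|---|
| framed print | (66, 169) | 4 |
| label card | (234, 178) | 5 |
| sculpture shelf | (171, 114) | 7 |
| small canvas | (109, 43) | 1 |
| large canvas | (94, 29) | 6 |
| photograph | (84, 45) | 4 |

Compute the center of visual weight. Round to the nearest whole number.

(135, 102)

Total weight = 4 + 5 + 7 + 1 + 6 + 4 = 27.
Σw·x = 3640; x̄ = 3640/27 ≈ 134.81.
y: moment 2761 / weight 27 ≈ 102.26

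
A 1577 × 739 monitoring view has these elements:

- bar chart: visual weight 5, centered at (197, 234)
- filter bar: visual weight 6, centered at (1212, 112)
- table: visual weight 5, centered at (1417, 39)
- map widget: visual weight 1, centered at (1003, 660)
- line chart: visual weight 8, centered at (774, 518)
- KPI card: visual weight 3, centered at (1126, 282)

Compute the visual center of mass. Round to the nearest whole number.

(926, 275)

Weights sum to 5 + 6 + 5 + 1 + 8 + 3 = 28.
x-moment: 5·197 + 6·1212 + 5·1417 + 1·1003 + 8·774 + 3·1126 = 25915; centroid 25915/28 ≈ 925.54.
y-moment: 5·234 + 6·112 + 5·39 + 1·660 + 8·518 + 3·282 = 7687; centroid 7687/28 ≈ 274.54.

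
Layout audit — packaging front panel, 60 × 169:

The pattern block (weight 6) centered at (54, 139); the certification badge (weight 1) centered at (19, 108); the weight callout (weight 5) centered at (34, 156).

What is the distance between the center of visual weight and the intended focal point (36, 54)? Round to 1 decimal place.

Σw = 6 + 1 + 5 = 12.
Σw·x = 6·54 + 1·19 + 5·34 = 513, so x̄ = 513/12 ≈ 42.75.
Σw·y = 6·139 + 1·108 + 5·156 = 1722, so ȳ = 1722/12 ≈ 143.50.
From (36, 54): dx = 6.75, dy = 89.50, so the distance is √(dx²+dy²) ≈ 89.75.

≈ 89.8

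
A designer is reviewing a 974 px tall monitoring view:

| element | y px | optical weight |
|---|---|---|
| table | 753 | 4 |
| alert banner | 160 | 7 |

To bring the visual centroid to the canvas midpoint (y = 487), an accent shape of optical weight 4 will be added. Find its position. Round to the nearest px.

After adding the accent shape, total weight = 4 + 7 + 4 = 15.
y: need Σw·y = 15·487 = 7305. Existing = 4·753 + 7·160 = 4132. Remainder 3173 / 4 ≈ 793.25.

y ≈ 793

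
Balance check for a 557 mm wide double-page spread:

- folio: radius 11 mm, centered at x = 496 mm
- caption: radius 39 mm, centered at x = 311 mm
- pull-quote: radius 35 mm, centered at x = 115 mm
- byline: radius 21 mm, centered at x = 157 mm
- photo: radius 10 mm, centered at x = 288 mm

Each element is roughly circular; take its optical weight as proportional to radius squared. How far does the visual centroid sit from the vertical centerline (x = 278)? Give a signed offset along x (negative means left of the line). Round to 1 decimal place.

Weights ∝ r²: folio 11² = 121, caption 39² = 1521, pull-quote 35² = 1225, byline 21² = 441, photo 10² = 100; Σw = 3408.
Σw·x = 121·496 + 1521·311 + 1225·115 + 441·157 + 100·288 = 771959, so x̄ = 771959/3408 ≈ 226.51.
Offset from x = 278: 226.51 − 278 ≈ -51.49.

≈ -51.5 mm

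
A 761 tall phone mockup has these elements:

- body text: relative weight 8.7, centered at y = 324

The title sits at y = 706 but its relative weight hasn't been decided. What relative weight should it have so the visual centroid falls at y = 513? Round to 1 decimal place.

w ≈ 8.5

Known: weight 8.7 with moment 8.7·324 = 2818.8.
Set Σw·y/Σw = 513: (2818.8 + 706w) = 513·(8.7 + w).
Solving: w = (513·8.7 − 2818.8) / (706 − 513) = 1644.3 / 193 ≈ 8.52.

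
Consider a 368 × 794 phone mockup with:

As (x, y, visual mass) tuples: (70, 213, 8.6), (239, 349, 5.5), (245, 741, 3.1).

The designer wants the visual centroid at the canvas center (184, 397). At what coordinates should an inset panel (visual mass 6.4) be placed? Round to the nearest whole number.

After adding the inset panel, total weight = 8.6 + 5.5 + 3.1 + 6.4 = 23.6.
x: need Σw·x = 23.6·184 = 4342.4. Existing = 8.6·70 + 5.5·239 + 3.1·245 = 2676.0. Remainder 1666.4 / 6.4 ≈ 260.38.
y: need Σw·y = 23.6·397 = 9369.2. Existing = 8.6·213 + 5.5·349 + 3.1·741 = 6048.4. Remainder 3320.8 / 6.4 ≈ 518.88.

(260, 519)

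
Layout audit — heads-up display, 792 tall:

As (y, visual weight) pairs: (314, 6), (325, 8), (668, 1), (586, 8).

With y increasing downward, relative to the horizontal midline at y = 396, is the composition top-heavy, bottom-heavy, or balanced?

Σw = 6 + 8 + 1 + 8 = 23.
y: (6·314 + 8·325 + 1·668 + 8·586) / 23 = 9840 / 23 ≈ 427.83
Since 427.8 is below (larger y than) 396, the composition reads bottom-heavy.

bottom-heavy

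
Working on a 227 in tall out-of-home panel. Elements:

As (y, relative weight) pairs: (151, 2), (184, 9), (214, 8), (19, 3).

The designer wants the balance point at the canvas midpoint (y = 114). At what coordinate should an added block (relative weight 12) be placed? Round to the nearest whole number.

y ≈ 12

New total weight: (2 + 9 + 8 + 3) + 12 = 34.
Along y: (3727 + 12·y) / 34 = 114 (existing moment 2·151 + 9·184 + 8·214 + 3·19 = 3727) ⇒ y = (3876 − 3727) / 12 ≈ 12.42.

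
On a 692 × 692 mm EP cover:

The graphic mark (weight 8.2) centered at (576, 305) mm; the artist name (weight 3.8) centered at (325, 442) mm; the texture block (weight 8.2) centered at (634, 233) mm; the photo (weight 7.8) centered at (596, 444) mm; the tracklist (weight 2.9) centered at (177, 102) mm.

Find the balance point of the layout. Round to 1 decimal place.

(528.1, 318.8)

Σw = 8.2 + 3.8 + 8.2 + 7.8 + 2.9 = 30.9.
x-moment: 8.2·576 + 3.8·325 + 8.2·634 + 7.8·596 + 2.9·177 = 16319.1; centroid 16319.1/30.9 ≈ 528.13.
y-moment: 8.2·305 + 3.8·442 + 8.2·233 + 7.8·444 + 2.9·102 = 9850.2; centroid 9850.2/30.9 ≈ 318.78.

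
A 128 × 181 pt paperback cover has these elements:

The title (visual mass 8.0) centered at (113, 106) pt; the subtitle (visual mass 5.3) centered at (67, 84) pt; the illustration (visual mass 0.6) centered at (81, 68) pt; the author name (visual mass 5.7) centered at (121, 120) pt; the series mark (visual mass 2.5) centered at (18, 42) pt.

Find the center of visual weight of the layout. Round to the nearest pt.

(92, 96)

Total weight = 8.0 + 5.3 + 0.6 + 5.7 + 2.5 = 22.1.
Σw·x = 8.0·113 + 5.3·67 + 0.6·81 + 5.7·121 + 2.5·18 = 2042.4, so x̄ = 2042.4/22.1 ≈ 92.42.
Σw·y = 8.0·106 + 5.3·84 + 0.6·68 + 5.7·120 + 2.5·42 = 2123.0, so ȳ = 2123.0/22.1 ≈ 96.06.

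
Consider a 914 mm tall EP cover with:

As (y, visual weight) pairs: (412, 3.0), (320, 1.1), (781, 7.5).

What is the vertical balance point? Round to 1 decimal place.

Σw = 3.0 + 1.1 + 7.5 = 11.6.
Σw·y = 3.0·412 + 1.1·320 + 7.5·781 = 7445.5, so ȳ = 7445.5/11.6 ≈ 641.85.

y ≈ 641.9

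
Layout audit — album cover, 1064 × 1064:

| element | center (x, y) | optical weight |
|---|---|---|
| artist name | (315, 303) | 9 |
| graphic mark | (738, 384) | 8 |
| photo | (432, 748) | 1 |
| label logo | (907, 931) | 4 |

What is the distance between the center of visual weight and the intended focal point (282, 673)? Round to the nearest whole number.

Total weight = 9 + 8 + 1 + 4 = 22.
x-moment: 9·315 + 8·738 + 1·432 + 4·907 = 12799; centroid 12799/22 ≈ 581.77.
y-moment: 9·303 + 8·384 + 1·748 + 4·931 = 10271; centroid 10271/22 ≈ 466.86.
From (282, 673): dx = 299.77, dy = -206.14, so the distance is √(dx²+dy²) ≈ 363.81.

≈ 364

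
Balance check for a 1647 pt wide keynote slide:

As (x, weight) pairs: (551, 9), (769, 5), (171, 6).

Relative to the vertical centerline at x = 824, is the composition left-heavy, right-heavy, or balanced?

Σw = 9 + 5 + 6 = 20.
Σw·x = 9·551 + 5·769 + 6·171 = 9830, so x̄ = 9830/20 ≈ 491.50.
Since 491.5 is left of 824, the composition reads left-heavy.

left-heavy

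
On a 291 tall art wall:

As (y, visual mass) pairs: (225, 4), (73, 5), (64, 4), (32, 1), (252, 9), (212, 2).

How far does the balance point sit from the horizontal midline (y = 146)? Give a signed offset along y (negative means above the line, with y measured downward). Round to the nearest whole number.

≈ 24

Σw = 4 + 5 + 4 + 1 + 9 + 2 = 25.
Σw·y = 4245; ȳ = 4245/25 ≈ 169.80.
Against y = 146, that's 169.80 − 146 = 23.80.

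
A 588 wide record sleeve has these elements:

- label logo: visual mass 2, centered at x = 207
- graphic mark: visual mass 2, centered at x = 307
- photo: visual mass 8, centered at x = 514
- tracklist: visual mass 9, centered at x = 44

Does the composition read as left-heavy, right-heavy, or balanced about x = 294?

Weights sum to 2 + 2 + 8 + 9 = 21.
Σw·x = 2·207 + 2·307 + 8·514 + 9·44 = 5536, so x̄ = 5536/21 ≈ 263.62.
263.6 vs midline 294 → left-heavy.

left-heavy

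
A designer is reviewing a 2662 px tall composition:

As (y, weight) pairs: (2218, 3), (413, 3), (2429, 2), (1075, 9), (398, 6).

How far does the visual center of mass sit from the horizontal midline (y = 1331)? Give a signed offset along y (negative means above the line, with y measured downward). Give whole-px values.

≈ -252 px

Σw = 3 + 3 + 2 + 9 + 6 = 23.
Σw·y = 3·2218 + 3·413 + 2·2429 + 9·1075 + 6·398 = 24814, so ȳ = 24814/23 ≈ 1078.87.
Against y = 1331, that's 1078.87 − 1331 = -252.13.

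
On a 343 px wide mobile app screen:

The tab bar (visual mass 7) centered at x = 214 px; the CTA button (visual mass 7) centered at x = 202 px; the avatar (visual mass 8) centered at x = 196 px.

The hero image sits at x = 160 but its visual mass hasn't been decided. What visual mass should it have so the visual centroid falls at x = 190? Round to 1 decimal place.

w ≈ 10.0

Existing Σw = 22 (7 + 7 + 8); existing moment 7·214 + 7·202 + 8·196 = 4480.
Balance at x = 190 requires (4480 + w·160) / (22 + w) = 190.
So w = (190·22 − 4480)/(160 − 190) = -300/-30 ≈ 10.00.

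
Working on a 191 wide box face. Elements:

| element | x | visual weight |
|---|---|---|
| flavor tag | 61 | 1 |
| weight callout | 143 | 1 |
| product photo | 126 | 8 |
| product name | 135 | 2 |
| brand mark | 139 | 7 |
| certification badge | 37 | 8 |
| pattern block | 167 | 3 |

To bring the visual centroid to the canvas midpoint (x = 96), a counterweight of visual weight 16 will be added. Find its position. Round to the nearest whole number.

x ≈ 73

With the counterweight, Σw becomes 1 + 1 + 8 + 2 + 7 + 8 + 3 + 16 = 46.
x: need Σw·x = 46·96 = 4416. Existing = 1·61 + 1·143 + 8·126 + 2·135 + 7·139 + 8·37 + 3·167 = 3252. Remainder 1164 / 16 ≈ 72.75.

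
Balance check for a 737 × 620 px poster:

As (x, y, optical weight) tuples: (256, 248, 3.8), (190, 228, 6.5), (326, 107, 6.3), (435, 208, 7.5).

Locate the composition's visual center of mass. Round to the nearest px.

Total weight = 3.8 + 6.5 + 6.3 + 7.5 = 24.1.
x-moment: 3.8·256 + 6.5·190 + 6.3·326 + 7.5·435 = 7524.1; centroid 7524.1/24.1 ≈ 312.20.
y-moment: 3.8·248 + 6.5·228 + 6.3·107 + 7.5·208 = 4658.5; centroid 4658.5/24.1 ≈ 193.30.

(312, 193)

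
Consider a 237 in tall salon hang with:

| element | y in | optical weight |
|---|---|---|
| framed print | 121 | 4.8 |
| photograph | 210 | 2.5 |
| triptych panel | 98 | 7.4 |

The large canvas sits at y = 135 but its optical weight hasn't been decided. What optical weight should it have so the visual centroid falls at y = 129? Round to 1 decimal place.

w ≈ 10.9

Existing Σw = 14.7 (4.8 + 2.5 + 7.4); existing moment 4.8·121 + 2.5·210 + 7.4·98 = 1831.0.
For the centroid to hit 129: (1831.0 + w·135) / (14.7 + w) = 129.
So w = (129·14.7 − 1831.0)/(135 − 129) = 65.3/6 ≈ 10.88.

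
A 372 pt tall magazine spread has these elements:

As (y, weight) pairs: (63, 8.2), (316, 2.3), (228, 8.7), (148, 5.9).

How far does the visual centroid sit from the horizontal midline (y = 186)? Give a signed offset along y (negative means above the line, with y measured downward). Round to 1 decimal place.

Total weight = 8.2 + 2.3 + 8.7 + 5.9 = 25.1.
y-moment: 8.2·63 + 2.3·316 + 8.7·228 + 5.9·148 = 4100.2; centroid 4100.2/25.1 ≈ 163.35.
Against y = 186, that's 163.35 − 186 = -22.65.

≈ -22.6 pt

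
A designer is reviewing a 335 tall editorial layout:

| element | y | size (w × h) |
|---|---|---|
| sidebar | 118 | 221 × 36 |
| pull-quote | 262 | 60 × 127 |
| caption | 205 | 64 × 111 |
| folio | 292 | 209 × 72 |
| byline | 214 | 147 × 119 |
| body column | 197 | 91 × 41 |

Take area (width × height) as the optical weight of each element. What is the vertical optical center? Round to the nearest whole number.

y ≈ 225

Areas: sidebar 221·36 = 7956, pull-quote 60·127 = 7620, caption 64·111 = 7104, folio 209·72 = 15048, byline 147·119 = 17493, body column 91·41 = 3731. Total weight = 58952.
y: (7956·118 + 7620·262 + 7104·205 + 15048·292 + 17493·214 + 3731·197) / 58952 = 13264093 / 58952 ≈ 225.00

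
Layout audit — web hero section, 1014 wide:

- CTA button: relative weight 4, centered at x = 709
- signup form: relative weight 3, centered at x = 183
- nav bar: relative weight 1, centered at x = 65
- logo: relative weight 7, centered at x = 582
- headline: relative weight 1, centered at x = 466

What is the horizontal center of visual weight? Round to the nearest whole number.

Σw = 4 + 3 + 1 + 7 + 1 = 16.
x-moment: 4·709 + 3·183 + 1·65 + 7·582 + 1·466 = 7990; centroid 7990/16 ≈ 499.38.

x ≈ 499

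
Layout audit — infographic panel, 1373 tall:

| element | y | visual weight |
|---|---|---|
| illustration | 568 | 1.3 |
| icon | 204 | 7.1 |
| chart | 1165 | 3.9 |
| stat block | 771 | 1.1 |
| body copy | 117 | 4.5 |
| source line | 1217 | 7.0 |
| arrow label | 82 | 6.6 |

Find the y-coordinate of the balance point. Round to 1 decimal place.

y ≈ 544.9

Total weight = 1.3 + 7.1 + 3.9 + 1.1 + 4.5 + 7.0 + 6.6 = 31.5.
y: moment 17165.1 / weight 31.5 ≈ 544.92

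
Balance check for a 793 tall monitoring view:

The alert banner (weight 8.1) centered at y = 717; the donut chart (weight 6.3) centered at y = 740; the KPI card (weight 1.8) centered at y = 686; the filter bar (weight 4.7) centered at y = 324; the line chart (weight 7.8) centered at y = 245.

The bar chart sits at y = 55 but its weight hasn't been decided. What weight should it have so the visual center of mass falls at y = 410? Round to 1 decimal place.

Existing Σw = 28.7 (8.1 + 6.3 + 1.8 + 4.7 + 7.8); existing moment 8.1·717 + 6.3·740 + 1.8·686 + 4.7·324 + 7.8·245 = 15138.3.
For the centroid to hit 410: (15138.3 + w·55) / (28.7 + w) = 410.
Solving: w = (410·28.7 − 15138.3) / (55 − 410) = -3371.3 / -355 ≈ 9.50.

w ≈ 9.5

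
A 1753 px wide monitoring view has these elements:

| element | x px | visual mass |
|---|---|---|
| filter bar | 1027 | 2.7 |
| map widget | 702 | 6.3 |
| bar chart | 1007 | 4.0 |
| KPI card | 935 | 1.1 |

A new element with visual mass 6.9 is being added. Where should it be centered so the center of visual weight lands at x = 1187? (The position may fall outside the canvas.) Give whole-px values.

x ≈ 1837

With the new element, Σw becomes 2.7 + 6.3 + 4.0 + 1.1 + 6.9 = 21.0.
x: need Σw·x = 21.0·1187 = 24927.0. Existing = 2.7·1027 + 6.3·702 + 4.0·1007 + 1.1·935 = 12252.0. Remainder 12675.0 / 6.9 ≈ 1836.96.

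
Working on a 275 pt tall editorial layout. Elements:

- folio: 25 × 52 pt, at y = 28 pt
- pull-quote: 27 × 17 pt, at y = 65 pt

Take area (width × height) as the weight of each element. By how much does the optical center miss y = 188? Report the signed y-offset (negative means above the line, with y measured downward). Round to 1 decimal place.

Areas: folio 25·52 = 1300, pull-quote 27·17 = 459. Total weight = 1759.
y-moment: 1300·28 + 459·65 = 66235; centroid 66235/1759 ≈ 37.65.
Against y = 188, that's 37.65 − 188 = -150.35.

≈ -150.3 pt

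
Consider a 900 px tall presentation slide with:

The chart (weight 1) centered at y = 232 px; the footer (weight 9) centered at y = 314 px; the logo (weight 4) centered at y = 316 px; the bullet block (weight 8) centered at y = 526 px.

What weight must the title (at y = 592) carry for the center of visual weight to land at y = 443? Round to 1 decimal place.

w ≈ 8.2

Existing Σw = 22 (1 + 9 + 4 + 8); existing moment 1·232 + 9·314 + 4·316 + 8·526 = 8530.
Balance at y = 443 requires (8530 + w·592) / (22 + w) = 443.
Rearranging, w·(592 − 443) = 443·22 − 8530 = 1216, so w ≈ 1216/149 = 8.16.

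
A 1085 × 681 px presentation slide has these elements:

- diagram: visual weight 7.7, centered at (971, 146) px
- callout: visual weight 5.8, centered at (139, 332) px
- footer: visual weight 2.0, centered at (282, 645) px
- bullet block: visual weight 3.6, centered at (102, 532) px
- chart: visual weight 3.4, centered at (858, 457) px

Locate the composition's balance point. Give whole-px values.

Weights sum to 7.7 + 5.8 + 2.0 + 3.6 + 3.4 = 22.5.
x-moment: 7.7·971 + 5.8·139 + 2.0·282 + 3.6·102 + 3.4·858 = 12131.3; centroid 12131.3/22.5 ≈ 539.17.
y-moment: 7.7·146 + 5.8·332 + 2.0·645 + 3.6·532 + 3.4·457 = 7808.8; centroid 7808.8/22.5 ≈ 347.06.

(539, 347)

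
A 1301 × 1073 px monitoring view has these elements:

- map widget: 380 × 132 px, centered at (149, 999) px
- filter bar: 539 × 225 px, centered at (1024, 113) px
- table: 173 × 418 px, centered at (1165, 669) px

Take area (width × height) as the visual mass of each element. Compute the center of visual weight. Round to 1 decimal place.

Areas → weights: map widget 380·132 = 50160, filter bar 539·225 = 121275, table 173·418 = 72314; Σw = 243749.
Σw·x = 50160·149 + 121275·1024 + 72314·1165 = 215905250, so x̄ = 215905250/243749 ≈ 885.77.
Σw·y = 50160·999 + 121275·113 + 72314·669 = 112191981, so ȳ = 112191981/243749 ≈ 460.28.

(885.8, 460.3)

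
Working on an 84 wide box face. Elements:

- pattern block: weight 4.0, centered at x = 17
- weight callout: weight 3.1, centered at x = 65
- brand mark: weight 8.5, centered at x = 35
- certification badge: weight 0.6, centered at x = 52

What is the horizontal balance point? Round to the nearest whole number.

Σw = 4.0 + 3.1 + 8.5 + 0.6 = 16.2.
x: (4.0·17 + 3.1·65 + 8.5·35 + 0.6·52) / 16.2 = 598.2 / 16.2 ≈ 36.93

x ≈ 37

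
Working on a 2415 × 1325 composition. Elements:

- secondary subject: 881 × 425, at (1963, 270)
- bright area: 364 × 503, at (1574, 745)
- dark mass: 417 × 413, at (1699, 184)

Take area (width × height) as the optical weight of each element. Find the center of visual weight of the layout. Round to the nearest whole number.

Areas → weights: secondary subject 881·425 = 374425, bright area 364·503 = 183092, dark mass 417·413 = 172221; Σw = 729738.
Σw·x = 374425·1963 + 183092·1574 + 172221·1699 = 1315786562, so x̄ = 1315786562/729738 ≈ 1803.09.
Σw·y = 374425·270 + 183092·745 + 172221·184 = 269186954, so ȳ = 269186954/729738 ≈ 368.88.

(1803, 369)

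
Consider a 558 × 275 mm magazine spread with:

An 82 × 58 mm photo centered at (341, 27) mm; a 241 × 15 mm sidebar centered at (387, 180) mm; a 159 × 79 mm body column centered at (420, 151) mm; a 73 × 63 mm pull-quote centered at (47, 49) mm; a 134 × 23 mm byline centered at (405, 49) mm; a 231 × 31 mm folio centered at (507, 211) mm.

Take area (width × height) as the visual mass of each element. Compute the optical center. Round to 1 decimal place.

(374.3, 127.6)

Areas → weights: photo 82·58 = 4756, sidebar 241·15 = 3615, body column 159·79 = 12561, pull-quote 73·63 = 4599, byline 134·23 = 3082, folio 231·31 = 7161; Σw = 35774.
x-moment: 4756·341 + 3615·387 + 12561·420 + 4599·47 + 3082·405 + 7161·507 = 13391411; centroid 13391411/35774 ≈ 374.33.
y-moment: 4756·27 + 3615·180 + 12561·151 + 4599·49 + 3082·49 + 7161·211 = 4563163; centroid 4563163/35774 ≈ 127.56.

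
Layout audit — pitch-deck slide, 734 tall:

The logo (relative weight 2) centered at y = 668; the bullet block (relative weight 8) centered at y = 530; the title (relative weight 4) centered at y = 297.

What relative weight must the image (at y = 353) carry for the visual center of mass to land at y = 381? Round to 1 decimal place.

Existing Σw = 14 (2 + 8 + 4); existing moment 2·668 + 8·530 + 4·297 = 6764.
Set Σw·y/Σw = 381: (6764 + 353w) = 381·(14 + w).
So w = (381·14 − 6764)/(353 − 381) = -1430/-28 ≈ 51.07.

w ≈ 51.1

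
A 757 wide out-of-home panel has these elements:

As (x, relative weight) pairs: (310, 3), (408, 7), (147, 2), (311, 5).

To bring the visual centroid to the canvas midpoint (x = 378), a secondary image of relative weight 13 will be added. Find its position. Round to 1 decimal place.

With the secondary image, Σw becomes 3 + 7 + 2 + 5 + 13 = 30.
x: need Σw·x = 30·378 = 11340. Existing = 3·310 + 7·408 + 2·147 + 5·311 = 5635. Remainder 5705 / 13 ≈ 438.85.

x ≈ 438.8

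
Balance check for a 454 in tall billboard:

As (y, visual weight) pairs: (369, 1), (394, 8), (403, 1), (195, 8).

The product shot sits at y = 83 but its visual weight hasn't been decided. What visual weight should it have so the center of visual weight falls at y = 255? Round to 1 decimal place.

Known weights sum to 1 + 8 + 1 + 8 = 18; their moment is 1·369 + 8·394 + 1·403 + 8·195 = 5484.
Set Σw·y/Σw = 255: (5484 + 83w) = 255·(18 + w).
Solving: w = (255·18 − 5484) / (83 − 255) = -894 / -172 ≈ 5.20.

w ≈ 5.2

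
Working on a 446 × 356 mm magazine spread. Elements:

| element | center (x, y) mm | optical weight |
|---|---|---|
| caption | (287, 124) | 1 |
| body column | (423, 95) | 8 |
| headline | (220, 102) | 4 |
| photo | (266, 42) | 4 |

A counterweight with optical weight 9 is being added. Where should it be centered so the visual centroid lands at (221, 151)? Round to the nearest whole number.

New total weight: (1 + 8 + 4 + 4) + 9 = 26.
Along x: (5615 + 9·x) / 26 = 221 (existing moment 1·287 + 8·423 + 4·220 + 4·266 = 5615) ⇒ x = (5746 − 5615) / 9 ≈ 14.56.
Along y: (1460 + 9·y) / 26 = 151 (existing moment 1·124 + 8·95 + 4·102 + 4·42 = 1460) ⇒ y = (3926 − 1460) / 9 ≈ 274.00.

(15, 274)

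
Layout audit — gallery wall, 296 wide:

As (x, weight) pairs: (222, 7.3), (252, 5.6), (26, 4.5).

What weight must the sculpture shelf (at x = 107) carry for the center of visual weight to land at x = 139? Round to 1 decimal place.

w ≈ 22.8

Existing Σw = 17.4 (7.3 + 5.6 + 4.5); existing moment 7.3·222 + 5.6·252 + 4.5·26 = 3148.8.
Balance at x = 139 requires (3148.8 + w·107) / (17.4 + w) = 139.
Rearranging, w·(107 − 139) = 139·17.4 − 3148.8 = -730.2, so w ≈ -730.2/-32 = 22.82.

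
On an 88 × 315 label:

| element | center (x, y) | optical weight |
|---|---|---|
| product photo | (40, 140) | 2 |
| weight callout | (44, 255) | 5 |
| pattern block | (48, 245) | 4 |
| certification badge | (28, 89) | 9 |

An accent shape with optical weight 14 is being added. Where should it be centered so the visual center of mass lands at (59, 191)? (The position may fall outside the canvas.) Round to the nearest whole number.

After adding the accent shape, total weight = 2 + 5 + 4 + 9 + 14 = 34.
x: need Σw·x = 34·59 = 2006. Existing = 2·40 + 5·44 + 4·48 + 9·28 = 744. Remainder 1262 / 14 ≈ 90.14.
y: need Σw·y = 34·191 = 6494. Existing = 2·140 + 5·255 + 4·245 + 9·89 = 3336. Remainder 3158 / 14 ≈ 225.57.

(90, 226)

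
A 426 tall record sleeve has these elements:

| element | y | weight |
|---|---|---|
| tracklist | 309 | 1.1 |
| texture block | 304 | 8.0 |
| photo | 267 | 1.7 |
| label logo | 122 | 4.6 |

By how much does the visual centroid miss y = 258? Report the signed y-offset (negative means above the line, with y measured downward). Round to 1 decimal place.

≈ -12.1

Total weight = 1.1 + 8.0 + 1.7 + 4.6 = 15.4.
y-moment: 1.1·309 + 8.0·304 + 1.7·267 + 4.6·122 = 3787.0; centroid 3787.0/15.4 ≈ 245.91.
Against y = 258, that's 245.91 − 258 = -12.09.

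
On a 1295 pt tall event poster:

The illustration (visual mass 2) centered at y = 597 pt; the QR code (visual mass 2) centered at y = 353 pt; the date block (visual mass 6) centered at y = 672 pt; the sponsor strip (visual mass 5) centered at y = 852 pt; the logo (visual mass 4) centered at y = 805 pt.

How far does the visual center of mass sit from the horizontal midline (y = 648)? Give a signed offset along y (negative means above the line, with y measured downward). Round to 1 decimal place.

Σw = 2 + 2 + 6 + 5 + 4 = 19.
y: (2·597 + 2·353 + 6·672 + 5·852 + 4·805) / 19 = 13412 / 19 ≈ 705.89
Offset from y = 648: 705.89 − 648 ≈ 57.89.

≈ 57.9 pt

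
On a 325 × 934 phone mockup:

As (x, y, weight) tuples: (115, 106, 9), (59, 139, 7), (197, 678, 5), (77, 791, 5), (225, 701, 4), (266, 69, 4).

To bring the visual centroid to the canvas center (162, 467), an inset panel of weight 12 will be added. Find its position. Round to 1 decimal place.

(222.5, 760.8)

With the inset panel, Σw becomes 9 + 7 + 5 + 5 + 4 + 4 + 12 = 46.
x: target moment 46×162 = 7452; current 9·115 + 7·59 + 5·197 + 5·77 + 4·225 + 4·266 = 4782; the inset panel supplies 2670, so x = 2670/12 ≈ 222.50.
y: target moment 46×467 = 21482; current 9·106 + 7·139 + 5·678 + 5·791 + 4·701 + 4·69 = 12352; the inset panel supplies 9130, so y = 9130/12 ≈ 760.83.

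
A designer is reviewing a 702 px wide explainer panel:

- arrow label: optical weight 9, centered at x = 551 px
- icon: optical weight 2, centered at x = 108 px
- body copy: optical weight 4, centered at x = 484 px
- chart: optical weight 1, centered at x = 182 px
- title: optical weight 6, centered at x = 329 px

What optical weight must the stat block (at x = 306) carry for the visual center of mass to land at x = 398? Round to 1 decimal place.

Existing Σw = 22 (9 + 2 + 4 + 1 + 6); existing moment 9·551 + 2·108 + 4·484 + 1·182 + 6·329 = 9267.
For the centroid to hit 398: (9267 + w·306) / (22 + w) = 398.
Rearranging, w·(306 − 398) = 398·22 − 9267 = -511, so w ≈ -511/-92 = 5.55.

w ≈ 5.6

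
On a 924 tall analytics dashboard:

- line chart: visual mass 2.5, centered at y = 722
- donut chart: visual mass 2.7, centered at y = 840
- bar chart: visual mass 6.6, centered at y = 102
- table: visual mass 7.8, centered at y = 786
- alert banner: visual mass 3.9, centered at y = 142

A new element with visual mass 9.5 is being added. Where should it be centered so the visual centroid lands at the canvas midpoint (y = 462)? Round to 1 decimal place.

With the new element, Σw becomes 2.5 + 2.7 + 6.6 + 7.8 + 3.9 + 9.5 = 33.0.
y: target moment 33.0×462 = 15246.0; current 2.5·722 + 2.7·840 + 6.6·102 + 7.8·786 + 3.9·142 = 11430.8; the new element supplies 3815.2, so y = 3815.2/9.5 ≈ 401.60.

y ≈ 401.6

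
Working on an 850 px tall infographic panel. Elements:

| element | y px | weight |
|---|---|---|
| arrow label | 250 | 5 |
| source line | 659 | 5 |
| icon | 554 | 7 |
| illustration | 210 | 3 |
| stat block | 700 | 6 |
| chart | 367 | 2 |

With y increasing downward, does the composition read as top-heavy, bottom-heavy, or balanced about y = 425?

bottom-heavy

Weights sum to 5 + 5 + 7 + 3 + 6 + 2 = 28.
Σw·y = 5·250 + 5·659 + 7·554 + 3·210 + 6·700 + 2·367 = 13987, so ȳ = 13987/28 ≈ 499.54.
499.5 lies below (larger y than) the midline 425, so the layout is bottom-heavy.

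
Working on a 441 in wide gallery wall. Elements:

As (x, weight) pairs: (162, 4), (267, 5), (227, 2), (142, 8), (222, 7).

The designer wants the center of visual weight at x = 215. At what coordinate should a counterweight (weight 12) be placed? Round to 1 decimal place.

x ≈ 253.6

With the counterweight, Σw becomes 4 + 5 + 2 + 8 + 7 + 12 = 38.
x: target moment 38×215 = 8170; current 4·162 + 5·267 + 2·227 + 8·142 + 7·222 = 5127; the counterweight supplies 3043, so x = 3043/12 ≈ 253.58.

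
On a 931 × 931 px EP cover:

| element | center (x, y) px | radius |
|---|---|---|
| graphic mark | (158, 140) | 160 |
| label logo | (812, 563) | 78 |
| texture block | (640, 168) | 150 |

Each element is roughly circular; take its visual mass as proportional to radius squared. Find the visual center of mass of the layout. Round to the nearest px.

(432, 199)

Weights ∝ r²: graphic mark 160² = 25600, label logo 78² = 6084, texture block 150² = 22500; Σw = 54184.
Σw·x = 25600·158 + 6084·812 + 22500·640 = 23385008, so x̄ = 23385008/54184 ≈ 431.59.
Σw·y = 25600·140 + 6084·563 + 22500·168 = 10789292, so ȳ = 10789292/54184 ≈ 199.12.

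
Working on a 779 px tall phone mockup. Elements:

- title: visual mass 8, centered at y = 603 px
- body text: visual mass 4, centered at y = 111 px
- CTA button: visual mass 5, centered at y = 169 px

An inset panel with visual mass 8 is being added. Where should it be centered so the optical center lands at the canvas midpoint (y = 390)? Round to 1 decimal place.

With the inset panel, Σw becomes 8 + 4 + 5 + 8 = 25.
y: need Σw·y = 25·390 = 9750. Existing = 8·603 + 4·111 + 5·169 = 6113. Remainder 3637 / 8 ≈ 454.62.

y ≈ 454.6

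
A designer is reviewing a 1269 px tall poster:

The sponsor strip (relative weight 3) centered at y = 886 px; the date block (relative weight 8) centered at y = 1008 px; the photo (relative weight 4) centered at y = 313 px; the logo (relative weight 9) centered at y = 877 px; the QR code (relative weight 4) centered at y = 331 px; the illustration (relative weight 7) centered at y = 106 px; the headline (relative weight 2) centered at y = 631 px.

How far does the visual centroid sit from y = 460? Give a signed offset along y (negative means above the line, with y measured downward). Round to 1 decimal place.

≈ 166.9 px

Total weight = 3 + 8 + 4 + 9 + 4 + 7 + 2 = 37.
Σw·y = 3·886 + 8·1008 + 4·313 + 9·877 + 4·331 + 7·106 + 2·631 = 23195, so ȳ = 23195/37 ≈ 626.89.
Difference: 626.89 − 460 ≈ 166.89.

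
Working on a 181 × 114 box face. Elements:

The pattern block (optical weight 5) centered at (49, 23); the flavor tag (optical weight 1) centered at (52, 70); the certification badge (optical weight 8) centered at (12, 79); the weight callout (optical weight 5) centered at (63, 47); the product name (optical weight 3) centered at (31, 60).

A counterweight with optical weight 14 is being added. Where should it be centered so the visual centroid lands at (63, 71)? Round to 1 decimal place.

(104.8, 94.6)

After adding the counterweight, total weight = 5 + 1 + 8 + 5 + 3 + 14 = 36.
x: target moment 36×63 = 2268; current 5·49 + 1·52 + 8·12 + 5·63 + 3·31 = 801; the counterweight supplies 1467, so x = 1467/14 ≈ 104.79.
y: target moment 36×71 = 2556; current 5·23 + 1·70 + 8·79 + 5·47 + 3·60 = 1232; the counterweight supplies 1324, so y = 1324/14 ≈ 94.57.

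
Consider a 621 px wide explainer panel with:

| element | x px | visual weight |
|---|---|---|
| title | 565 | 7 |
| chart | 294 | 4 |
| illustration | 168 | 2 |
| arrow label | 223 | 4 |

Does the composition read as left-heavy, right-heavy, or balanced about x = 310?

right-heavy

Total weight = 7 + 4 + 2 + 4 = 17.
x: (7·565 + 4·294 + 2·168 + 4·223) / 17 = 6359 / 17 ≈ 374.06
Since 374.1 is right of 310, the composition reads right-heavy.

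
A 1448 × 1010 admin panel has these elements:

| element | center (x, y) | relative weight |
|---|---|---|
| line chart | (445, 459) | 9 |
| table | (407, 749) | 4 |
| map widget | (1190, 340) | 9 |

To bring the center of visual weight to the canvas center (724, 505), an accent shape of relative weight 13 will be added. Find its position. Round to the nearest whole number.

(692, 576)

New total weight: (9 + 4 + 9) + 13 = 35.
Along x: (16343 + 13·x) / 35 = 724 (existing moment 9·445 + 4·407 + 9·1190 = 16343) ⇒ x = (25340 − 16343) / 13 ≈ 692.08.
Along y: (10187 + 13·y) / 35 = 505 (existing moment 9·459 + 4·749 + 9·340 = 10187) ⇒ y = (17675 − 10187) / 13 ≈ 576.00.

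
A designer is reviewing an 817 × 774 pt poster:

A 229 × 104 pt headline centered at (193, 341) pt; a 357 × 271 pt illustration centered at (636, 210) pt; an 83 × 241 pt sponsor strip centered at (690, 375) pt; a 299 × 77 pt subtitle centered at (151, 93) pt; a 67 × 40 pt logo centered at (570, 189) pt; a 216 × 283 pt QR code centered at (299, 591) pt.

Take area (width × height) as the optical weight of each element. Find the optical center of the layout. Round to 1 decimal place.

Areas: headline 229·104 = 23816, illustration 357·271 = 96747, sponsor strip 83·241 = 20003, subtitle 299·77 = 23023, logo 67·40 = 2680, QR code 216·283 = 61128. Total weight = 227397.
x: moment 103210995 / weight 227397 ≈ 453.88
Σw·y = 74713558; ȳ = 74713558/227397 ≈ 328.56.

(453.9, 328.6)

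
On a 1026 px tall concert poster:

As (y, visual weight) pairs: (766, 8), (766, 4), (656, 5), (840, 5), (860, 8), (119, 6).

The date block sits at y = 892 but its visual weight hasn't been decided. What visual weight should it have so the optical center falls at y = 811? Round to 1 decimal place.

Fixed elements: Σw = 8 + 4 + 5 + 5 + 8 + 6 = 36, Σw·y = 8·766 + 4·766 + 5·656 + 5·840 + 8·860 + 6·119 = 24266.
Set Σw·y/Σw = 811: (24266 + 892w) = 811·(36 + w).
Solving: w = (811·36 − 24266) / (892 − 811) = 4930 / 81 ≈ 60.86.

w ≈ 60.9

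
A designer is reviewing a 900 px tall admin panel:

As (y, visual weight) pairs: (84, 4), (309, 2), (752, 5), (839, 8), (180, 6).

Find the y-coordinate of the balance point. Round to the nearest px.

Weights sum to 4 + 2 + 5 + 8 + 6 = 25.
Σw·y = 4·84 + 2·309 + 5·752 + 8·839 + 6·180 = 12506, so ȳ = 12506/25 ≈ 500.24.

y ≈ 500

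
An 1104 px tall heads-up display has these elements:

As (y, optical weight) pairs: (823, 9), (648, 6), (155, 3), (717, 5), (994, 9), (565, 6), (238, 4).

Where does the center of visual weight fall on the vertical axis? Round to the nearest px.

Σw = 9 + 6 + 3 + 5 + 9 + 6 + 4 = 42.
y: (9·823 + 6·648 + 3·155 + 5·717 + 9·994 + 6·565 + 4·238) / 42 = 28633 / 42 ≈ 681.74

y ≈ 682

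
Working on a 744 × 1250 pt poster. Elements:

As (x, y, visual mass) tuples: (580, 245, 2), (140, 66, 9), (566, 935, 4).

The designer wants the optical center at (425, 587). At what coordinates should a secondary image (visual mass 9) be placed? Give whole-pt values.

With the secondary image, Σw becomes 2 + 9 + 4 + 9 = 24.
Along x: (4684 + 9·x) / 24 = 425 (existing moment 2·580 + 9·140 + 4·566 = 4684) ⇒ x = (10200 − 4684) / 9 ≈ 612.89.
Along y: (4824 + 9·y) / 24 = 587 (existing moment 2·245 + 9·66 + 4·935 = 4824) ⇒ y = (14088 − 4824) / 9 ≈ 1029.33.

(613, 1029)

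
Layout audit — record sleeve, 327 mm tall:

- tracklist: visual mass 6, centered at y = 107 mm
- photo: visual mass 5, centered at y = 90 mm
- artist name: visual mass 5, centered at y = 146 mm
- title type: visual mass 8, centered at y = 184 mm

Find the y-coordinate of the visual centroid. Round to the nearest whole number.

Σw = 6 + 5 + 5 + 8 = 24.
y: (6·107 + 5·90 + 5·146 + 8·184) / 24 = 3294 / 24 ≈ 137.25

y ≈ 137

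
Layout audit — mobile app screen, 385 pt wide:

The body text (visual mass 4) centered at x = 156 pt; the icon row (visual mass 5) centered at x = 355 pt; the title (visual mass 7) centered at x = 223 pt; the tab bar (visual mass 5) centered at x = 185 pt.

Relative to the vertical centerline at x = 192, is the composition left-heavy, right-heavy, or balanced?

right-heavy

Σw = 4 + 5 + 7 + 5 = 21.
x: (4·156 + 5·355 + 7·223 + 5·185) / 21 = 4885 / 21 ≈ 232.62
Since 232.6 is right of 192, the composition reads right-heavy.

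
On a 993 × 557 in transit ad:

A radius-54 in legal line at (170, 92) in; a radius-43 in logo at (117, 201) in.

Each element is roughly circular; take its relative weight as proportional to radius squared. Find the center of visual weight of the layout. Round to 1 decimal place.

r² weights: legal line 54² = 2916, logo 43² = 1849. Total = 4765.
Σw·x = 2916·170 + 1849·117 = 712053, so x̄ = 712053/4765 ≈ 149.43.
Σw·y = 2916·92 + 1849·201 = 639921, so ȳ = 639921/4765 ≈ 134.30.

(149.4, 134.3)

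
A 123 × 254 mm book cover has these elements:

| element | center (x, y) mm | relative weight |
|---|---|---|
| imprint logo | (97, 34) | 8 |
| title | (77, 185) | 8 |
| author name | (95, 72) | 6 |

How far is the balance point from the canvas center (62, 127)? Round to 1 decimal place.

≈ 38.8 mm

Total weight = 8 + 8 + 6 = 22.
Σw·x = 8·97 + 8·77 + 6·95 = 1962, so x̄ = 1962/22 ≈ 89.18.
Σw·y = 8·34 + 8·185 + 6·72 = 2184, so ȳ = 2184/22 ≈ 99.27.
From (62, 127): dx = 27.18, dy = -27.73, so the distance is √(dx²+dy²) ≈ 38.83.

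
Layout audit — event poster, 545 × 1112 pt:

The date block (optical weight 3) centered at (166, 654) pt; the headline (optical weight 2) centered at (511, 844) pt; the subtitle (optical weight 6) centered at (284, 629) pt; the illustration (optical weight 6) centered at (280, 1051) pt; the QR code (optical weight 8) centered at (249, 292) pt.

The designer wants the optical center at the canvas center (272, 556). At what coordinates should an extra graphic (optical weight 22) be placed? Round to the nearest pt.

New total weight: (3 + 2 + 6 + 6 + 8) + 22 = 47.
Along x: (6896 + 22·x) / 47 = 272 (existing moment 3·166 + 2·511 + 6·284 + 6·280 + 8·249 = 6896) ⇒ x = (12784 − 6896) / 22 ≈ 267.64.
Along y: (16066 + 22·y) / 47 = 556 (existing moment 3·654 + 2·844 + 6·629 + 6·1051 + 8·292 = 16066) ⇒ y = (26132 − 16066) / 22 ≈ 457.55.

(268, 458)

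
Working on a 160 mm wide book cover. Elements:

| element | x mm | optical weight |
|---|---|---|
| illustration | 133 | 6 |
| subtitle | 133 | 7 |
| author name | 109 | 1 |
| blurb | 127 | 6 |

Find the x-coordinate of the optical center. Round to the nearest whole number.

x ≈ 130

Total weight = 6 + 7 + 1 + 6 = 20.
x: (6·133 + 7·133 + 1·109 + 6·127) / 20 = 2600 / 20 ≈ 130.00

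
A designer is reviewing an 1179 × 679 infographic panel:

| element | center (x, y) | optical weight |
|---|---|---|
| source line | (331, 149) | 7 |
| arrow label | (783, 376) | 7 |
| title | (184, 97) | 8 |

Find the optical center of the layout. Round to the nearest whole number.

Total weight = 7 + 7 + 8 = 22.
x: (7·331 + 7·783 + 8·184) / 22 = 9270 / 22 ≈ 421.36
y: (7·149 + 7·376 + 8·97) / 22 = 4451 / 22 ≈ 202.32

(421, 202)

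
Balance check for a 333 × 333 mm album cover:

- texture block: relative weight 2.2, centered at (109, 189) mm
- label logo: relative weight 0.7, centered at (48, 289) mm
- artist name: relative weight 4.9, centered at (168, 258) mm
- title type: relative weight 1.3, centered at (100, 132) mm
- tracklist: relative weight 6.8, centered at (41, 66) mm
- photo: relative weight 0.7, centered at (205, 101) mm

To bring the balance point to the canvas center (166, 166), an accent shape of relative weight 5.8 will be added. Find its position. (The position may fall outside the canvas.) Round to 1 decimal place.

With the accent shape, Σw becomes 2.2 + 0.7 + 4.9 + 1.3 + 6.8 + 0.7 + 5.8 = 22.4.
x: need Σw·x = 22.4·166 = 3718.4. Existing = 2.2·109 + 0.7·48 + 4.9·168 + 1.3·100 + 6.8·41 + 0.7·205 = 1648.9. Remainder 2069.5 / 5.8 ≈ 356.81.
y: need Σw·y = 22.4·166 = 3718.4. Existing = 2.2·189 + 0.7·289 + 4.9·258 + 1.3·132 + 6.8·66 + 0.7·101 = 2573.4. Remainder 1145.0 / 5.8 ≈ 197.41.

(356.8, 197.4)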